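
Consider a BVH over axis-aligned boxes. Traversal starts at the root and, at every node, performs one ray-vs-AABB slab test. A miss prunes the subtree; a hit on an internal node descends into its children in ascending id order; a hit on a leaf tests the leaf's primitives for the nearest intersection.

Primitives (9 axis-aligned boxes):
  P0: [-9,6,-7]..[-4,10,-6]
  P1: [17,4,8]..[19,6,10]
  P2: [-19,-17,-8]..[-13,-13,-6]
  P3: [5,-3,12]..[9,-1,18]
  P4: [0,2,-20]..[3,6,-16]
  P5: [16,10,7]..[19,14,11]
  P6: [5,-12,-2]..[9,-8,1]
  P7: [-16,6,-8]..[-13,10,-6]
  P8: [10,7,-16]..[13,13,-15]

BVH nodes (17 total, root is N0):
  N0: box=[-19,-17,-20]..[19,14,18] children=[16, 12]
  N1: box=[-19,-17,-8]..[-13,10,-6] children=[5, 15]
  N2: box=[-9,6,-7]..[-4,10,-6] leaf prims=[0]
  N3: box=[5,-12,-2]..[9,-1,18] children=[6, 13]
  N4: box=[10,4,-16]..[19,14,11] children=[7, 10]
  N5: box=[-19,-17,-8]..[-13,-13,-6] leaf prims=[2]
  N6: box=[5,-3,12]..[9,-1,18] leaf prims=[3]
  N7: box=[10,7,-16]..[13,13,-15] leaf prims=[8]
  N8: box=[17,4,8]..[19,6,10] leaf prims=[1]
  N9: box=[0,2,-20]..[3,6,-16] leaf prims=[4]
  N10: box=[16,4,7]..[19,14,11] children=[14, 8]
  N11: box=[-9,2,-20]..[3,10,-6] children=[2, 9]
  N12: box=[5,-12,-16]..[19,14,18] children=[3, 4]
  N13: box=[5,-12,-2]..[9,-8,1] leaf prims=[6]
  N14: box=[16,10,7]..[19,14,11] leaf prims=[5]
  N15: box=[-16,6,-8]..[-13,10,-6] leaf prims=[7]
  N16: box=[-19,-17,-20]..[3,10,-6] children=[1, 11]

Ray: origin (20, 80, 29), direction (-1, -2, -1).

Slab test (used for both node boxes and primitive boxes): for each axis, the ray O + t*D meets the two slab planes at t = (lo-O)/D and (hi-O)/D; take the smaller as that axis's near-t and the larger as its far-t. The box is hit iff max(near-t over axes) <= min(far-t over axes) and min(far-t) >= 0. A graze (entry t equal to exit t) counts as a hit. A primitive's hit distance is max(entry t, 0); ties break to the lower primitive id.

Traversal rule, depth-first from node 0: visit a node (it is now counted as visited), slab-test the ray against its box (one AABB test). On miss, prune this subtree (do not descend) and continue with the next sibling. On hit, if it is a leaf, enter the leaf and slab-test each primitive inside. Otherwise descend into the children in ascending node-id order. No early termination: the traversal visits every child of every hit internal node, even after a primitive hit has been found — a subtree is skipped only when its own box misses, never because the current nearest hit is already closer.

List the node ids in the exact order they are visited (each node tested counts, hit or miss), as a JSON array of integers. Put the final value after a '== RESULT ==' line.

Traverse from the root:
N0 x:[1,39] y:[33,97/2] z:[11,49] -> hit [33,39], descend [12, 16]
  N12 x:[1,15] y:[33,46] z:[11,45] -> miss, prune
  N16 x:[17,39] y:[35,97/2] z:[35,49] -> hit [35,39], descend [1, 11]
    N1 x:[33,39] y:[35,97/2] z:[35,37] -> hit [35,37], descend [5, 15]
      N5 x:[33,39] y:[93/2,97/2] z:[35,37] -> miss, prune
      N15 x:[33,36] y:[35,37] z:[35,37] -> hit [35,36] leaf, test {P7@t=35}
    N11 x:[17,29] y:[35,39] z:[35,49] -> miss, prune

Summary -> nodes [0, 12, 16, 1, 5, 15, 11]; box-tests=7; leaf-entries=1; first=P7

== RESULT ==
[0, 12, 16, 1, 5, 15, 11]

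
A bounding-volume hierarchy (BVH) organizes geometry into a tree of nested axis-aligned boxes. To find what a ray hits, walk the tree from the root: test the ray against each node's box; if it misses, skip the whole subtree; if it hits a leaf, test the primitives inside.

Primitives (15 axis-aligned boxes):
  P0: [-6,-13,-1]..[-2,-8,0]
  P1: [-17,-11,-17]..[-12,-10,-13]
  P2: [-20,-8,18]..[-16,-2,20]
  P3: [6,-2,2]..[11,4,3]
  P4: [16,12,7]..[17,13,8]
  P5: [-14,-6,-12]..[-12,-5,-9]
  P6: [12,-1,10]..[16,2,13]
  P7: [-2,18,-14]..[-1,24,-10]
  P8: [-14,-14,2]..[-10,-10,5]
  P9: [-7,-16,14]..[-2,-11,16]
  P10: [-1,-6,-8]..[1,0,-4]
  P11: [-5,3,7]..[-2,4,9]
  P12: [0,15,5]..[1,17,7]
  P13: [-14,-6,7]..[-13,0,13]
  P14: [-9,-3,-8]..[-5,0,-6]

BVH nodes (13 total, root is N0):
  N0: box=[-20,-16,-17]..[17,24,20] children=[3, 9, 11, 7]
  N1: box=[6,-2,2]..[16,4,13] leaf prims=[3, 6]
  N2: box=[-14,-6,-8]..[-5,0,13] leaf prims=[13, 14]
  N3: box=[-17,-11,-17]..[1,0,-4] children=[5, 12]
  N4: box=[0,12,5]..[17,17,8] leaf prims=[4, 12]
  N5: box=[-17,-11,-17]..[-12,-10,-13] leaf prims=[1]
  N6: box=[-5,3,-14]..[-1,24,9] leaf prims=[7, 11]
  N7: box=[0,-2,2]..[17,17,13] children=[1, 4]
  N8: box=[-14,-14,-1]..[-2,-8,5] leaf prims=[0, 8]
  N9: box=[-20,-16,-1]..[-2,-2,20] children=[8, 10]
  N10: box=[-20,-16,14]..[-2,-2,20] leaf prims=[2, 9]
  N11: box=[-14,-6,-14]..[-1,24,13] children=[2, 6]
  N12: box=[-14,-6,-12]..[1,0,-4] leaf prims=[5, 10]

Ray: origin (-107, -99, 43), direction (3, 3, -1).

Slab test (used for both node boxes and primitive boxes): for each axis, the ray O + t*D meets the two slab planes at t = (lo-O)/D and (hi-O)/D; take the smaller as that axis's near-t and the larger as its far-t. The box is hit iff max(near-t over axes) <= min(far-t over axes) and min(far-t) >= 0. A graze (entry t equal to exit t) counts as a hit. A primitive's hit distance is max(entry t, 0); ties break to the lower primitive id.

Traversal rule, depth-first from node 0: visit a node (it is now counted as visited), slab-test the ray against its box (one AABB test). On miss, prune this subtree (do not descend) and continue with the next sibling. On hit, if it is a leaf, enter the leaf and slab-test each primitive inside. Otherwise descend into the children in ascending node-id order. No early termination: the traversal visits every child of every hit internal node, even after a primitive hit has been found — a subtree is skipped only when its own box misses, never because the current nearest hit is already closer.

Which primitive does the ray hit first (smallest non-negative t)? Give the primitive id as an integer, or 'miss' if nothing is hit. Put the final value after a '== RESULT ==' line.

Trace the traversal:
N0 x:[29,124/3] y:[83/3,41] z:[23,60] -> hit [29,41], descend [3, 7, 9, 11]
  N3 x:[30,36] y:[88/3,33] z:[47,60] -> miss, prune
  N7 x:[107/3,124/3] y:[97/3,116/3] z:[30,41] -> hit [107/3,116/3], descend [1, 4]
    N1 x:[113/3,41] y:[97/3,103/3] z:[30,41] -> miss, prune
    N4 x:[107/3,124/3] y:[37,116/3] z:[35,38] -> hit [37,38] leaf, test {P4(miss), P12(miss)}
  N9 x:[29,35] y:[83/3,97/3] z:[23,44] -> hit [29,97/3], descend [8, 10]
    N8 x:[31,35] y:[85/3,91/3] z:[38,44] -> miss, prune
    N10 x:[29,35] y:[83/3,97/3] z:[23,29] -> hit [29,29] leaf, test {P2(miss), P9(miss)}
  N11 x:[31,106/3] y:[31,41] z:[30,57] -> hit [31,106/3], descend [2, 6]
    N2 x:[31,34] y:[31,33] z:[30,51] -> hit [31,33] leaf, test {P13@t=31, P14(miss)}
    N6 x:[34,106/3] y:[34,41] z:[34,57] -> hit [34,106/3] leaf, test {P7(miss), P11@t=34}

order=[0, 3, 7, 1, 4, 9, 8, 10, 11, 2, 6]  |boxes|=11  |leaves|=4  hit=P13

== RESULT ==
13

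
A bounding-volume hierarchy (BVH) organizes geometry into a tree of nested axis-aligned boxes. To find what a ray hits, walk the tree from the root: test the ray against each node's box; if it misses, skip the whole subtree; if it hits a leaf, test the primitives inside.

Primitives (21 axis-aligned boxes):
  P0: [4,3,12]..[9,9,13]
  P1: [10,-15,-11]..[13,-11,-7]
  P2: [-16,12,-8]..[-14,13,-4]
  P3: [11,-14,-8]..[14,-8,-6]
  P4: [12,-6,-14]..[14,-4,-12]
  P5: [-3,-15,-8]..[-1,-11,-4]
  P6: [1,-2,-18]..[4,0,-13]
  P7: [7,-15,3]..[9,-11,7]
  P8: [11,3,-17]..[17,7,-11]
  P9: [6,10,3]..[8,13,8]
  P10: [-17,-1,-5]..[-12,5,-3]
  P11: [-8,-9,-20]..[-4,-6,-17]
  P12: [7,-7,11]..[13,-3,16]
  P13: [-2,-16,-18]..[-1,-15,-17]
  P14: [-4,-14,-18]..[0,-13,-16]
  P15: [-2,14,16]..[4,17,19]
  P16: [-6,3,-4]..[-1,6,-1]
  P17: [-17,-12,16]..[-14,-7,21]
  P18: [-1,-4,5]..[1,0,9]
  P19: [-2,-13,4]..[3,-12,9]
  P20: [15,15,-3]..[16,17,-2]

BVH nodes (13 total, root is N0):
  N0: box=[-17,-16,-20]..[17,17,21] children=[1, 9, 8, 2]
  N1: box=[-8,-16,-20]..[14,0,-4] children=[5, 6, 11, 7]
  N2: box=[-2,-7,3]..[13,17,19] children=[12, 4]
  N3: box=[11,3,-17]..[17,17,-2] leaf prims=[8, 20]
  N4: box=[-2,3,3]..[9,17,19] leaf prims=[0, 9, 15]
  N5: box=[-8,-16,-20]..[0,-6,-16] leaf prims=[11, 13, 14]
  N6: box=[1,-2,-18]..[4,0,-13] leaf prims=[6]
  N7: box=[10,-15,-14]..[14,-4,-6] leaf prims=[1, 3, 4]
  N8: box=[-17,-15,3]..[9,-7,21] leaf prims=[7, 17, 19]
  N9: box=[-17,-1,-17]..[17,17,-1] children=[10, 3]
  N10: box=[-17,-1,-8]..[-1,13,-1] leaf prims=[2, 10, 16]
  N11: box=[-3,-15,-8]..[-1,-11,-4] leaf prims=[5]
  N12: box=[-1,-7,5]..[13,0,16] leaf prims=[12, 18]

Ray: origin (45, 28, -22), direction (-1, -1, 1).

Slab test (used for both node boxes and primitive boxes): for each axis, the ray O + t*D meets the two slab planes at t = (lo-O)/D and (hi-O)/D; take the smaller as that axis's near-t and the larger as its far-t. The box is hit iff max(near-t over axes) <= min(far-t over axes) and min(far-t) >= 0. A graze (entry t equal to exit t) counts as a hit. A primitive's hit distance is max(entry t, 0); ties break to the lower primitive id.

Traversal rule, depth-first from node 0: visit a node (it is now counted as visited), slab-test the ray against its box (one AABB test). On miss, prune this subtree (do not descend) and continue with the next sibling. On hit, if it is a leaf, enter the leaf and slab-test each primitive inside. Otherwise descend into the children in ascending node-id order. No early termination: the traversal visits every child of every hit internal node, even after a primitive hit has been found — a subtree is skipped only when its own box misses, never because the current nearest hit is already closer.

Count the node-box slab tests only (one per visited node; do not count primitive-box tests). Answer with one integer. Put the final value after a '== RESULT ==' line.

Trace the traversal:
N0 x:[28,62] y:[11,44] z:[2,43] -> hit [28,43], descend [1, 2, 8, 9]
  N1 x:[31,53] y:[28,44] z:[2,18] -> miss, prune
  N2 x:[32,47] y:[11,35] z:[25,41] -> hit [32,35], descend [4, 12]
    N4 x:[36,47] y:[11,25] z:[25,41] -> miss, prune
    N12 x:[32,46] y:[28,35] z:[27,38] -> hit [32,35] leaf, test {P12@t=33, P18(miss)}
  N8 x:[36,62] y:[35,43] z:[25,43] -> hit [36,43] leaf, test {P7(miss), P17(miss), P19(miss)}
  N9 x:[28,62] y:[11,29] z:[5,21] -> miss, prune

order=[0, 1, 2, 4, 12, 8, 9]  |boxes|=7  |leaves|=2  hit=P12

== RESULT ==
7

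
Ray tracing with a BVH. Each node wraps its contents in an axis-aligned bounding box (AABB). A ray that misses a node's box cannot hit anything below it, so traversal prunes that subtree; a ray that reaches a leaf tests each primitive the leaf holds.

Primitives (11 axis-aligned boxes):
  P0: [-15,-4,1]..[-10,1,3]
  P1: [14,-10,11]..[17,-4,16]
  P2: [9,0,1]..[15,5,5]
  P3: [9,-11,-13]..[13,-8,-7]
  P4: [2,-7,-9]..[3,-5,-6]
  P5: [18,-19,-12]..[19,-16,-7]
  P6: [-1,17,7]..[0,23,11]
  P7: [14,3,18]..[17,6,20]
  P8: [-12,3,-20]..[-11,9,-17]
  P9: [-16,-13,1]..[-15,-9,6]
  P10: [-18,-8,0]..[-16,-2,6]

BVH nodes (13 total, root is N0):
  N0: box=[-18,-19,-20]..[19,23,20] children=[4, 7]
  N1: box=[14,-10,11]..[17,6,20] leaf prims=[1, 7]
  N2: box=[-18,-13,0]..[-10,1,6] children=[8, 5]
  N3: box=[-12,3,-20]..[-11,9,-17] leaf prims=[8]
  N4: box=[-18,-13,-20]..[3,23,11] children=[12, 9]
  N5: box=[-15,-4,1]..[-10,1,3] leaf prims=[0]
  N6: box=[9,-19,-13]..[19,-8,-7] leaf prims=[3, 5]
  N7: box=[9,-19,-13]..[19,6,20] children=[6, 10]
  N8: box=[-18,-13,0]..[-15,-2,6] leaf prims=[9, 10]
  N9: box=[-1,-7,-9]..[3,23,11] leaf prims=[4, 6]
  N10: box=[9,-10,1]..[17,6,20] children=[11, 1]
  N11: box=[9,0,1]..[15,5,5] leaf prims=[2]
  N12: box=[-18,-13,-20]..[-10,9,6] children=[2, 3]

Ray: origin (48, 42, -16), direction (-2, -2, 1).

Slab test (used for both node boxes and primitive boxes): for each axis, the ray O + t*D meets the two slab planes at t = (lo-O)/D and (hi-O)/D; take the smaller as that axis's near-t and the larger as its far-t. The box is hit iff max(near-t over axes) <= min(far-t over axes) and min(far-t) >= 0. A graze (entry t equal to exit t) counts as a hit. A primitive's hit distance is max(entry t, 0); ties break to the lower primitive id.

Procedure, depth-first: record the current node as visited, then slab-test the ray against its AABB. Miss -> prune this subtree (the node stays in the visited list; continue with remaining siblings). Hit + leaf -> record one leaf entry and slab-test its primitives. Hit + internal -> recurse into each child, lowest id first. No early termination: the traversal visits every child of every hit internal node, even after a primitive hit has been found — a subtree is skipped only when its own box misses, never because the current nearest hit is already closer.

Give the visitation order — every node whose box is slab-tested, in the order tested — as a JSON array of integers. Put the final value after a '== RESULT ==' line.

Traverse from the root:
N0 x:[29/2,33] y:[19/2,61/2] z:[-4,36] -> hit [29/2,61/2], descend [4, 7]
  N4 x:[45/2,33] y:[19/2,55/2] z:[-4,27] -> hit [45/2,27], descend [9, 12]
    N9 x:[45/2,49/2] y:[19/2,49/2] z:[7,27] -> hit [45/2,49/2] leaf, test {P4(miss), P6(miss)}
    N12 x:[29,33] y:[33/2,55/2] z:[-4,22] -> miss, prune
  N7 x:[29/2,39/2] y:[18,61/2] z:[3,36] -> hit [18,39/2], descend [6, 10]
    N6 x:[29/2,39/2] y:[25,61/2] z:[3,9] -> miss, prune
    N10 x:[31/2,39/2] y:[18,26] z:[17,36] -> hit [18,39/2], descend [1, 11]
      N1 x:[31/2,17] y:[18,26] z:[27,36] -> miss, prune
      N11 x:[33/2,39/2] y:[37/2,21] z:[17,21] -> hit [37/2,39/2] leaf, test {P2@t=37/2}

Summary -> nodes [0, 4, 9, 12, 7, 6, 10, 1, 11]; box-tests=9; leaf-entries=2; first=P2

== RESULT ==
[0, 4, 9, 12, 7, 6, 10, 1, 11]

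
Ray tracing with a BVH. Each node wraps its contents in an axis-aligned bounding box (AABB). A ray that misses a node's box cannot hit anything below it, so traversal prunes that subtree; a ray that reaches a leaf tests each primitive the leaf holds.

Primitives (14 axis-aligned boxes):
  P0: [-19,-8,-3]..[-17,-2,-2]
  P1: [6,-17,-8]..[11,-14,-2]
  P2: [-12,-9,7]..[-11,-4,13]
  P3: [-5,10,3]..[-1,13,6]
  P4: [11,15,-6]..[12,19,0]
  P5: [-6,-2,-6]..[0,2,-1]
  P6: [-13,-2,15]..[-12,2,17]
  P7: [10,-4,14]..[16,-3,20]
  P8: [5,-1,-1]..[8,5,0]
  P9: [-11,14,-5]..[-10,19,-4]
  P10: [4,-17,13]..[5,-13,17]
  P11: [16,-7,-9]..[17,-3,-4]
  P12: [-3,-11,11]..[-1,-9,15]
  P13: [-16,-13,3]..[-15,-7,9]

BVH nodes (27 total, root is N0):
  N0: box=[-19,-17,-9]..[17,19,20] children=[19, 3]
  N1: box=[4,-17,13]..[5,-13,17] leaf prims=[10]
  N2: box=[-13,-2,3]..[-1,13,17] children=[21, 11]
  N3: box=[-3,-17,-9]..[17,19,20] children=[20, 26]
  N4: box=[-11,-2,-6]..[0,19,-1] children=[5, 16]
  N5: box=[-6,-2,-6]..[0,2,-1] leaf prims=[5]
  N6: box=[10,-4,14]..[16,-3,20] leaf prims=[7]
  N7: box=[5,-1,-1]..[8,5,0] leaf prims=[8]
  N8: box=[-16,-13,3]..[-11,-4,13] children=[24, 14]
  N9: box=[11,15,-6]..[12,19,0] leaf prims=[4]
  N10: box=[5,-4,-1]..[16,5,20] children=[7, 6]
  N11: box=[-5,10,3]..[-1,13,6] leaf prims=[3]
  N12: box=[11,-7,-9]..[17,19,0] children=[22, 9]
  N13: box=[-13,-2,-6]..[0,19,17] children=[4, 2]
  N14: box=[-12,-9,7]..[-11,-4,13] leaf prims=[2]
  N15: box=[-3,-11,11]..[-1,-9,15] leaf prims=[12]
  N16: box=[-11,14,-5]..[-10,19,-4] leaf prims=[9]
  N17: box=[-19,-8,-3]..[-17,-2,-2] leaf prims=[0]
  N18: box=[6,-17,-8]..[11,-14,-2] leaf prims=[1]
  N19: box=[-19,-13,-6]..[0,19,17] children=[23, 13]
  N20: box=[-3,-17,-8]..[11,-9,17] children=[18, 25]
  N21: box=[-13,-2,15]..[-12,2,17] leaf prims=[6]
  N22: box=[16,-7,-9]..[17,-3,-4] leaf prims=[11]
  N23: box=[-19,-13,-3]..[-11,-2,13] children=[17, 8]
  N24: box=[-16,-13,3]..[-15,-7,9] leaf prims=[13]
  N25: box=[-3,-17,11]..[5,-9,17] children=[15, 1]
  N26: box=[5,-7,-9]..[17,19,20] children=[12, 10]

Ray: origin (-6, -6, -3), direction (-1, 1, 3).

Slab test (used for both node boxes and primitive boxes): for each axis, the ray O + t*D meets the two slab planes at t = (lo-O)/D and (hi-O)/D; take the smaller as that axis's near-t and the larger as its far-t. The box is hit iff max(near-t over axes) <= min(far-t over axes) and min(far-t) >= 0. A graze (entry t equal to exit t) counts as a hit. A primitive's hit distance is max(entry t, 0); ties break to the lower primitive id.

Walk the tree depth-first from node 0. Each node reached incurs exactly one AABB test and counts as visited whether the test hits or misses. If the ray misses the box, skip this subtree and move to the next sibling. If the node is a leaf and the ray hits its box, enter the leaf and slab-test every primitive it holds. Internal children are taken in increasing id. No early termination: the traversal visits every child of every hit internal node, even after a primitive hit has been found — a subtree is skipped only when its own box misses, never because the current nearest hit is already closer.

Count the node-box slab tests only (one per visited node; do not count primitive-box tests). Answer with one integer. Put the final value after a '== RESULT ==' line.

Traverse from the root:
N0 x:[-23,13] y:[-11,25] z:[-2,23/3] -> hit [-2,23/3], descend [3, 19]
  N3 x:[-23,-3] y:[-11,25] z:[-2,23/3] -> miss, prune
  N19 x:[-6,13] y:[-7,25] z:[-1,20/3] -> hit [-1,20/3], descend [13, 23]
    N13 x:[-6,7] y:[4,25] z:[-1,20/3] -> hit [4,20/3], descend [2, 4]
      N2 x:[-5,7] y:[4,19] z:[2,20/3] -> hit [4,20/3], descend [11, 21]
        N11 x:[-5,-1] y:[16,19] z:[2,3] -> miss, prune
        N21 x:[6,7] y:[4,8] z:[6,20/3] -> hit [6,20/3] leaf, test {P6@t=6}
      N4 x:[-6,5] y:[4,25] z:[-1,2/3] -> miss, prune
    N23 x:[5,13] y:[-7,4] z:[0,16/3] -> miss, prune

Summary -> nodes [0, 3, 19, 13, 2, 11, 21, 4, 23]; box-tests=9; leaf-entries=1; first=P6

== RESULT ==
9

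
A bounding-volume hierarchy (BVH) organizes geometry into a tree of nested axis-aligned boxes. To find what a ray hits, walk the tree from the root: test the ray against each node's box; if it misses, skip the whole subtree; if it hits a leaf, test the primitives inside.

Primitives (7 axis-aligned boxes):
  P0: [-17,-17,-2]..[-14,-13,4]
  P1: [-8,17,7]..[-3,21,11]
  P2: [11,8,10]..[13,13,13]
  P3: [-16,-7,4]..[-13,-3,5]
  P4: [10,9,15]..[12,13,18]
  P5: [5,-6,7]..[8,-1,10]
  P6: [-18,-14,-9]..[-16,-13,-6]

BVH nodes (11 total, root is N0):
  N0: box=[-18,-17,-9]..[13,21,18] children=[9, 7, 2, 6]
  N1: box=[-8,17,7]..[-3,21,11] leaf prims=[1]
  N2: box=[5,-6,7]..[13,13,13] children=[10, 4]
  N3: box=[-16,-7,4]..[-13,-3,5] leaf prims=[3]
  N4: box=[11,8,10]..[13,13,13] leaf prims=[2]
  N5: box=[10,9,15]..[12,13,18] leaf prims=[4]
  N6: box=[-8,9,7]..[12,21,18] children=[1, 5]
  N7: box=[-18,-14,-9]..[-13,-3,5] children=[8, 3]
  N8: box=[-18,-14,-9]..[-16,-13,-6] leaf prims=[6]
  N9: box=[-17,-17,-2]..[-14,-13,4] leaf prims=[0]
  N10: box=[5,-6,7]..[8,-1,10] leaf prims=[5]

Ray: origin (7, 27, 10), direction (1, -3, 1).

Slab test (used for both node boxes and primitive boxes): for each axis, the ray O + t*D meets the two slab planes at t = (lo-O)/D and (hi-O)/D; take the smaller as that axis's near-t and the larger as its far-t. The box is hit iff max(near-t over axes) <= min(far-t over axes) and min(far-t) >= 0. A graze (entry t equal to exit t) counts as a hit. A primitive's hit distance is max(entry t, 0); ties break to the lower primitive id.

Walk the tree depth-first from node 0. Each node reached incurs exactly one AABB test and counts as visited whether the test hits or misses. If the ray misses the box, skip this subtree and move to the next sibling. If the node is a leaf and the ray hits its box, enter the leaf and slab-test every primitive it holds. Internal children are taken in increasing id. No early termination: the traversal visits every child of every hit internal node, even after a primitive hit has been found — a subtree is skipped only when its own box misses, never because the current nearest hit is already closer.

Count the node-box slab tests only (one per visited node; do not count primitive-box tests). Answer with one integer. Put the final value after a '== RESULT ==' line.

Walk:
N0 x:[-25,6] y:[2,44/3] z:[-19,8] -> hit [2,6], descend [2, 6, 7, 9]
  N2 x:[-2,6] y:[14/3,11] z:[-3,3] -> miss, prune
  N6 x:[-15,5] y:[2,6] z:[-3,8] -> hit [2,5], descend [1, 5]
    N1 x:[-15,-10] y:[2,10/3] z:[-3,1] -> miss, prune
    N5 x:[3,5] y:[14/3,6] z:[5,8] -> hit [5,5] leaf, test {P4@t=5}
  N7 x:[-25,-20] y:[10,41/3] z:[-19,-5] -> miss, prune
  N9 x:[-24,-21] y:[40/3,44/3] z:[-12,-6] -> miss, prune

Summary -> nodes [0, 2, 6, 1, 5, 7, 9]; box-tests=7; leaf-entries=1; first=P4

== RESULT ==
7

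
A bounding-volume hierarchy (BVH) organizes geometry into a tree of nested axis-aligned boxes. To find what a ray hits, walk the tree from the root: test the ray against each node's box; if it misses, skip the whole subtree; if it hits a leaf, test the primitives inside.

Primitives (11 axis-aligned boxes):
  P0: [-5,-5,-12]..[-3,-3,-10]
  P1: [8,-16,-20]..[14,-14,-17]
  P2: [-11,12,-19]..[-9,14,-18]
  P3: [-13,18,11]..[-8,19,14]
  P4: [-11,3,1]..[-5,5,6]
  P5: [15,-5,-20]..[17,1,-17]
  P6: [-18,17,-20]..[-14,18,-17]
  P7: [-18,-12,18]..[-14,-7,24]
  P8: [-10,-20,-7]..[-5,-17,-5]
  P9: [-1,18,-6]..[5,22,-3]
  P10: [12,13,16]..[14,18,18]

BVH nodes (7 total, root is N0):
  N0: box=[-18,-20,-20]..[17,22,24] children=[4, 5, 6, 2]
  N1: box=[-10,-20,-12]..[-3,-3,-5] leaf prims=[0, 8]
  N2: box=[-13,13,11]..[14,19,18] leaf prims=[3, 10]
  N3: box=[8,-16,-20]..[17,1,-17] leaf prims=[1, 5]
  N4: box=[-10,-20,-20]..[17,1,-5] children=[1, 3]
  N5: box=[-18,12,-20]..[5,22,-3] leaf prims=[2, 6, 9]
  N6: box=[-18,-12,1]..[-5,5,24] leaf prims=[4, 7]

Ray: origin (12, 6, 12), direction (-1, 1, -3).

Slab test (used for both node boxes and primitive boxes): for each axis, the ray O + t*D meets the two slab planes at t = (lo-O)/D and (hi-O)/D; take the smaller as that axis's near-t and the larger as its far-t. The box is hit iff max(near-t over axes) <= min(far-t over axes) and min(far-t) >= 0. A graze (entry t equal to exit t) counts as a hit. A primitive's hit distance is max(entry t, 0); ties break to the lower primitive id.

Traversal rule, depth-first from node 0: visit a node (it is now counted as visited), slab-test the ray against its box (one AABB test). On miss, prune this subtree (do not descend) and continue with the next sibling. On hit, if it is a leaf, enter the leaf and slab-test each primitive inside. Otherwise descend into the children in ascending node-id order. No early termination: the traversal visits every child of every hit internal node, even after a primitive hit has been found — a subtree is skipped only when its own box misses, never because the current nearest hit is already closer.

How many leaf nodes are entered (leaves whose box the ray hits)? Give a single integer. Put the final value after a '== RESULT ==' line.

Traverse from the root:
N0 x:[-5,30] y:[-26,16] z:[-4,32/3] -> hit [-4,32/3], descend [2, 4, 5, 6]
  N2 x:[-2,25] y:[7,13] z:[-2,1/3] -> miss, prune
  N4 x:[-5,22] y:[-26,-5] z:[17/3,32/3] -> miss, prune
  N5 x:[7,30] y:[6,16] z:[5,32/3] -> hit [7,32/3] leaf, test {P2(miss), P6(miss), P9(miss)}
  N6 x:[17,30] y:[-18,-1] z:[-4,11/3] -> miss, prune

Summary -> nodes [0, 2, 4, 5, 6]; box-tests=5; leaf-entries=1; first=miss

== RESULT ==
1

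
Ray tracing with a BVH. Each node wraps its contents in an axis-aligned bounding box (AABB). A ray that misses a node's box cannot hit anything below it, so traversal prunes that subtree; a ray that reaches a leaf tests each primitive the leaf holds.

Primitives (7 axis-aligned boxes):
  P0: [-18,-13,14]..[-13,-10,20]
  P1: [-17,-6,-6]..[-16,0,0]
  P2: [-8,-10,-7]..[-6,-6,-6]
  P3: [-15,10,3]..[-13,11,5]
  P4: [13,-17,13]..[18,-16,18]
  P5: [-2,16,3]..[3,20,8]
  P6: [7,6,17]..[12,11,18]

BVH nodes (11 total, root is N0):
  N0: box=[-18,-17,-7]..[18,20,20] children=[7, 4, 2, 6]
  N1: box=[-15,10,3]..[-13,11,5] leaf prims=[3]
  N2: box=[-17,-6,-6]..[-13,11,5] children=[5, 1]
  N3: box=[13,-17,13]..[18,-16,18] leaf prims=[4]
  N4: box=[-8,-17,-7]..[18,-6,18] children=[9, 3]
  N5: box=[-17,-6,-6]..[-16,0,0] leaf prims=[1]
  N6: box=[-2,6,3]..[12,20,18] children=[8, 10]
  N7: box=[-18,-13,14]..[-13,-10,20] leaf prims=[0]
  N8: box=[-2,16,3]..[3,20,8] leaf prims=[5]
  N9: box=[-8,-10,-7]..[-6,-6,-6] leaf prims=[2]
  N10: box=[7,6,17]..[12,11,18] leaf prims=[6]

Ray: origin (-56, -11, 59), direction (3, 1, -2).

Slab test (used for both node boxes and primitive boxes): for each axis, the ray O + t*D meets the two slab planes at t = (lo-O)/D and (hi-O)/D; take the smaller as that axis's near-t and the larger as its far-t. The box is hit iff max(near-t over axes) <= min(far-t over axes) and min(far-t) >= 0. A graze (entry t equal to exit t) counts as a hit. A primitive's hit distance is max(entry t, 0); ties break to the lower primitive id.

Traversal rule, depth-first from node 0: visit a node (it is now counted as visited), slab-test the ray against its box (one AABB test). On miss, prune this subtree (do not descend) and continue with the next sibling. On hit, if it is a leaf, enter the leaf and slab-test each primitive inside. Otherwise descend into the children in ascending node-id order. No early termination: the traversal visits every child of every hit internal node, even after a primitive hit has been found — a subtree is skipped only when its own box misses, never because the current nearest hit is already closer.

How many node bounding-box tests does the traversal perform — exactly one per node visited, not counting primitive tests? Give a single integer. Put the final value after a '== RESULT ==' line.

Trace the traversal:
N0 x:[38/3,74/3] y:[-6,31] z:[39/2,33] -> hit [39/2,74/3], descend [2, 4, 6, 7]
  N2 x:[13,43/3] y:[5,22] z:[27,65/2] -> miss, prune
  N4 x:[16,74/3] y:[-6,5] z:[41/2,33] -> miss, prune
  N6 x:[18,68/3] y:[17,31] z:[41/2,28] -> hit [41/2,68/3], descend [8, 10]
    N8 x:[18,59/3] y:[27,31] z:[51/2,28] -> miss, prune
    N10 x:[21,68/3] y:[17,22] z:[41/2,21] -> hit [21,21] leaf, test {P6@t=21}
  N7 x:[38/3,43/3] y:[-2,1] z:[39/2,45/2] -> miss, prune

7 AABB tests over nodes [0, 2, 4, 6, 8, 10, 7]; 1 leaf entered; closest P6.

== RESULT ==
7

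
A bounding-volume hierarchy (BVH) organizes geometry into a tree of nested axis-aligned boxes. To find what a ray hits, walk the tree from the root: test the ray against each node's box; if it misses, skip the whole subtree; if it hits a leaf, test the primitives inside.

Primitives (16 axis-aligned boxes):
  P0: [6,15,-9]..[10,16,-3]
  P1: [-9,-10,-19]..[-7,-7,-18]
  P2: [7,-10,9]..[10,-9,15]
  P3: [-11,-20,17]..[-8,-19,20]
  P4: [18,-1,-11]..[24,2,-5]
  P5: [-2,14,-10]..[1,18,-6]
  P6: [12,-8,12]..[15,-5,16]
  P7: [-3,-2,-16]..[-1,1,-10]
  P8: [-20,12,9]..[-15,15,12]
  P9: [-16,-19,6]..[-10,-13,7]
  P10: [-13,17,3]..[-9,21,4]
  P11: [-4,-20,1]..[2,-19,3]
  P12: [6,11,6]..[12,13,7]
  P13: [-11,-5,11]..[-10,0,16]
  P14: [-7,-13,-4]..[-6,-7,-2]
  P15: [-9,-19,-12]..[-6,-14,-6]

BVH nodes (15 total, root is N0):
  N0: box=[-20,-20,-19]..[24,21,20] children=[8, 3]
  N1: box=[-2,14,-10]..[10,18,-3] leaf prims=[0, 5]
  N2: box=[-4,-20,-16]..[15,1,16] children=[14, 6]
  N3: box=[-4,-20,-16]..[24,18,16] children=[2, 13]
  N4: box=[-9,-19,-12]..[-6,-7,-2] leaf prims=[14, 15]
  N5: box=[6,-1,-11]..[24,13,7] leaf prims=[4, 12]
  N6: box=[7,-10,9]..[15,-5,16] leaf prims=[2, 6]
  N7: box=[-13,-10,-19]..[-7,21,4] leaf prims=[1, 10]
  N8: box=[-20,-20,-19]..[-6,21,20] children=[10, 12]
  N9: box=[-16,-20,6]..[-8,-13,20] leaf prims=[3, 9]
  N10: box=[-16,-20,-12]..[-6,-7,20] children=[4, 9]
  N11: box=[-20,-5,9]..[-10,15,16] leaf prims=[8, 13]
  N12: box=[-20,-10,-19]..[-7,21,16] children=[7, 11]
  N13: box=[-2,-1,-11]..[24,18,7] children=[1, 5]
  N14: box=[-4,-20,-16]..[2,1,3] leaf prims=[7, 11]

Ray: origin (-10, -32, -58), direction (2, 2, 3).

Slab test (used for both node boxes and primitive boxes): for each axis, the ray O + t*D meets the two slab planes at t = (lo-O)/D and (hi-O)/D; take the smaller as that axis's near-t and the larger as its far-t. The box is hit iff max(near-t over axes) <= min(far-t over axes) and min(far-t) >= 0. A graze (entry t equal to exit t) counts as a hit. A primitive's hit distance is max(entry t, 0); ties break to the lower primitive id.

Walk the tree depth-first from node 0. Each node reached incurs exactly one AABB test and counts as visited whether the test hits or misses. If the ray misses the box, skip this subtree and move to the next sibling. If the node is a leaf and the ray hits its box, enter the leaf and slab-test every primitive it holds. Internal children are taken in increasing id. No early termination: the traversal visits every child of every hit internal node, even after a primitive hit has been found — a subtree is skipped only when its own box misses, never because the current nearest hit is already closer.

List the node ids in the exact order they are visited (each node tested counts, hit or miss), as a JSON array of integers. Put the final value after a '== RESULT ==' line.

Walk:
N0 x:[-5,17] y:[6,53/2] z:[13,26] -> hit [13,17], descend [3, 8]
  N3 x:[3,17] y:[6,25] z:[14,74/3] -> hit [14,17], descend [2, 13]
    N2 x:[3,25/2] y:[6,33/2] z:[14,74/3] -> miss, prune
    N13 x:[4,17] y:[31/2,25] z:[47/3,65/3] -> hit [47/3,17], descend [1, 5]
      N1 x:[4,10] y:[23,25] z:[16,55/3] -> miss, prune
      N5 x:[8,17] y:[31/2,45/2] z:[47/3,65/3] -> hit [47/3,17] leaf, test {P4@t=47/3, P12(miss)}
  N8 x:[-5,2] y:[6,53/2] z:[13,26] -> miss, prune

7 AABB tests over nodes [0, 3, 2, 13, 1, 5, 8]; 1 leaf entered; closest P4.

== RESULT ==
[0, 3, 2, 13, 1, 5, 8]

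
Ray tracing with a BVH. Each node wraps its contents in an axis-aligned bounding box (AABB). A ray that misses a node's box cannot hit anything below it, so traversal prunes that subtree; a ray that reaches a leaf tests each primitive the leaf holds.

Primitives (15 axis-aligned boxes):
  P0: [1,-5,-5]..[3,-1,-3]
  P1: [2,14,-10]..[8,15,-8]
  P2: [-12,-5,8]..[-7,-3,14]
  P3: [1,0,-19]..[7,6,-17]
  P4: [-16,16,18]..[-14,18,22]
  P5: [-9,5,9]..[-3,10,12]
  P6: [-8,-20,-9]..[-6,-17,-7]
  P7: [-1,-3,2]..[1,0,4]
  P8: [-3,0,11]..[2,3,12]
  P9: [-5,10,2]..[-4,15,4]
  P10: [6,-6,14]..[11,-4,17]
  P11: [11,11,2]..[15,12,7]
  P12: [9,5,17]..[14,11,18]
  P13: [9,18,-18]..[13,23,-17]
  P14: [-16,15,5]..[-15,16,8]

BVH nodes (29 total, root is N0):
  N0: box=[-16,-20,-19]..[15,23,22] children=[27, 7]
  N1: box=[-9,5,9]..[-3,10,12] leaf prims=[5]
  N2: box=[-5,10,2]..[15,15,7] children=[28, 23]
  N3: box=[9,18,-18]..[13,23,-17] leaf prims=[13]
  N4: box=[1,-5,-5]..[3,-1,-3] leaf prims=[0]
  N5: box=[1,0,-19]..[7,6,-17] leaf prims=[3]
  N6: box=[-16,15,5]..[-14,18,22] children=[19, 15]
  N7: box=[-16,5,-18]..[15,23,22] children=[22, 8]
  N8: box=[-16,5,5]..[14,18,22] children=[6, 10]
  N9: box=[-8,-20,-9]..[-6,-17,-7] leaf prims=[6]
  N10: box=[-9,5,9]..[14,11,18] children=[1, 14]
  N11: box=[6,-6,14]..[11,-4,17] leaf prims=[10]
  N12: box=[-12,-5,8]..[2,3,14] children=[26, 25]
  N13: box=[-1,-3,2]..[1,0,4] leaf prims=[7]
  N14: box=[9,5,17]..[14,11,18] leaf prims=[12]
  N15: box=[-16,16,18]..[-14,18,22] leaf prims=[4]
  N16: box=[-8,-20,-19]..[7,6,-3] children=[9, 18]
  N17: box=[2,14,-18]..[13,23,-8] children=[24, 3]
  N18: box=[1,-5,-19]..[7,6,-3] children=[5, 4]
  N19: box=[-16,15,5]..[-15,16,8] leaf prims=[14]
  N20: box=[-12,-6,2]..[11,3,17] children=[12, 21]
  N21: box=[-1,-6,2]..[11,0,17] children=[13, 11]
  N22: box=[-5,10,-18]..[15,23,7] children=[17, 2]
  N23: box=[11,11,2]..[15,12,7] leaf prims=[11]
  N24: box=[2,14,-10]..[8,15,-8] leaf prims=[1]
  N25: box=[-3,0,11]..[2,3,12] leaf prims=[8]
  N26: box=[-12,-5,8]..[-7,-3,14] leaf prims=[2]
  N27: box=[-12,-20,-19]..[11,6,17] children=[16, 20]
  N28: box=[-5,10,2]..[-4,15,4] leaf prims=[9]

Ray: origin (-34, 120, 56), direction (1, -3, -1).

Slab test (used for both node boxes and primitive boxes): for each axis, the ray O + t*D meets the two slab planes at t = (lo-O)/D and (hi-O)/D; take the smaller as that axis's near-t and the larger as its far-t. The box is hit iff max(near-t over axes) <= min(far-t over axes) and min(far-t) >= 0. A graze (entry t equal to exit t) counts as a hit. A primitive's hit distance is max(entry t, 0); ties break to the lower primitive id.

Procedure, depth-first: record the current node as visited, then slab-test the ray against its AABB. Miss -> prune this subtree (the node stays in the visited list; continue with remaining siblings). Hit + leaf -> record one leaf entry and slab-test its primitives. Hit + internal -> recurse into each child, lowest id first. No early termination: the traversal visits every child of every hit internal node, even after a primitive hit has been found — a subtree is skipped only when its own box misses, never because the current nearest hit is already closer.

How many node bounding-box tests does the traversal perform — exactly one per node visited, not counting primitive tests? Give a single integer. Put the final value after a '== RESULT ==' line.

Traverse from the root:
N0 x:[18,49] y:[97/3,140/3] z:[34,75] -> hit [34,140/3], descend [7, 27]
  N7 x:[18,49] y:[97/3,115/3] z:[34,74] -> hit [34,115/3], descend [8, 22]
    N8 x:[18,48] y:[34,115/3] z:[34,51] -> hit [34,115/3], descend [6, 10]
      N6 x:[18,20] y:[34,35] z:[34,51] -> miss, prune
      N10 x:[25,48] y:[109/3,115/3] z:[38,47] -> hit [38,115/3], descend [1, 14]
        N1 x:[25,31] y:[110/3,115/3] z:[44,47] -> miss, prune
        N14 x:[43,48] y:[109/3,115/3] z:[38,39] -> miss, prune
    N22 x:[29,49] y:[97/3,110/3] z:[49,74] -> miss, prune
  N27 x:[22,45] y:[38,140/3] z:[39,75] -> hit [39,45], descend [16, 20]
    N16 x:[26,41] y:[38,140/3] z:[59,75] -> miss, prune
    N20 x:[22,45] y:[39,42] z:[39,54] -> hit [39,42], descend [12, 21]
      N12 x:[22,36] y:[39,125/3] z:[42,48] -> miss, prune
      N21 x:[33,45] y:[40,42] z:[39,54] -> hit [40,42], descend [11, 13]
        N11 x:[40,45] y:[124/3,42] z:[39,42] -> hit [124/3,42] leaf, test {P10@t=124/3}
        N13 x:[33,35] y:[40,41] z:[52,54] -> miss, prune

Visited [0, 7, 8, 6, 10, 1, 14, 22, 27, 16, 20, 12, 21, 11, 13]. Tests: 15 box, 1 leaf. Nearest: P10.

== RESULT ==
15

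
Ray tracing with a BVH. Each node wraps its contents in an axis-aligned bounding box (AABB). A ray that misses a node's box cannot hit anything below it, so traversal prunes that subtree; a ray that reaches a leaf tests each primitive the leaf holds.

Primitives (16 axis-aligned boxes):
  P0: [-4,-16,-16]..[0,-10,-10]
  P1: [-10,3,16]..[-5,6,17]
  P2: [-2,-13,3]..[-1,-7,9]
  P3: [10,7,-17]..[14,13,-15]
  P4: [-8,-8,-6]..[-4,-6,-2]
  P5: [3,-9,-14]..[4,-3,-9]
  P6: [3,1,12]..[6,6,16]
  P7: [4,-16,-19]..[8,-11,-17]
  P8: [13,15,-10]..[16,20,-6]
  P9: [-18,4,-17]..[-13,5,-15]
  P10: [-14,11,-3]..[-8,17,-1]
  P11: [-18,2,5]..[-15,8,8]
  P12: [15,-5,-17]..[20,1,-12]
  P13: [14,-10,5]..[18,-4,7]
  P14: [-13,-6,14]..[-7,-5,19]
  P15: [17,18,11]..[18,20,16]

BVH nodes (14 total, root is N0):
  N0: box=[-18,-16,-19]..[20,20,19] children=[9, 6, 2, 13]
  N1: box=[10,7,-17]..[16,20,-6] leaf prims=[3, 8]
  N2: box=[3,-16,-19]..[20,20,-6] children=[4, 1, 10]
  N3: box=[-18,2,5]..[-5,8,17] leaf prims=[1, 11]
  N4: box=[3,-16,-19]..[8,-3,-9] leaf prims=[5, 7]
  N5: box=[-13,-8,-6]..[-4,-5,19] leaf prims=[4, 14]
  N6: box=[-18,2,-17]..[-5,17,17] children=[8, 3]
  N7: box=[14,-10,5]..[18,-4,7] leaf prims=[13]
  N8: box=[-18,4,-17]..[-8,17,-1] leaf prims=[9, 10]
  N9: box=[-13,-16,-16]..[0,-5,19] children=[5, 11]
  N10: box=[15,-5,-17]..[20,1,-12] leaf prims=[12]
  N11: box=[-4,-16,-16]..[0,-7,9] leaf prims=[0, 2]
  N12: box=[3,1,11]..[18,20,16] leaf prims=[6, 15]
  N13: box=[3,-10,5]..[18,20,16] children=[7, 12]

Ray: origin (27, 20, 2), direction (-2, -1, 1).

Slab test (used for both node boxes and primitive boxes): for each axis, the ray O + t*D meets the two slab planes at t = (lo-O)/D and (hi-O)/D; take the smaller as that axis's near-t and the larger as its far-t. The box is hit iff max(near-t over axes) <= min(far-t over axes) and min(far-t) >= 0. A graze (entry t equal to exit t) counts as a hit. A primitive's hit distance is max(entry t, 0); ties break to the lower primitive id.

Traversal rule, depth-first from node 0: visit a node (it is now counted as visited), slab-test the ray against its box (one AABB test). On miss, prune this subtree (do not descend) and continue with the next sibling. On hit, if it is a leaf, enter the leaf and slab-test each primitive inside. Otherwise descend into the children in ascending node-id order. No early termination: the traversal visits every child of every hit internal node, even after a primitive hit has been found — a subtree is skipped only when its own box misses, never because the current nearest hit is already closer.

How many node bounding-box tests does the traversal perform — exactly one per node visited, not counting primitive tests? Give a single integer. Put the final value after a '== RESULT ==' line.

Walk:
N0 x:[7/2,45/2] y:[0,36] z:[-21,17] -> hit [7/2,17], descend [2, 6, 9, 13]
  N2 x:[7/2,12] y:[0,36] z:[-21,-8] -> miss, prune
  N6 x:[16,45/2] y:[3,18] z:[-19,15] -> miss, prune
  N9 x:[27/2,20] y:[25,36] z:[-18,17] -> miss, prune
  N13 x:[9/2,12] y:[0,30] z:[3,14] -> hit [9/2,12], descend [7, 12]
    N7 x:[9/2,13/2] y:[24,30] z:[3,5] -> miss, prune
    N12 x:[9/2,12] y:[0,19] z:[9,14] -> hit [9,12] leaf, test {P6(miss), P15(miss)}

7 AABB tests over nodes [0, 2, 6, 9, 13, 7, 12]; 1 leaf entered; closest miss.

== RESULT ==
7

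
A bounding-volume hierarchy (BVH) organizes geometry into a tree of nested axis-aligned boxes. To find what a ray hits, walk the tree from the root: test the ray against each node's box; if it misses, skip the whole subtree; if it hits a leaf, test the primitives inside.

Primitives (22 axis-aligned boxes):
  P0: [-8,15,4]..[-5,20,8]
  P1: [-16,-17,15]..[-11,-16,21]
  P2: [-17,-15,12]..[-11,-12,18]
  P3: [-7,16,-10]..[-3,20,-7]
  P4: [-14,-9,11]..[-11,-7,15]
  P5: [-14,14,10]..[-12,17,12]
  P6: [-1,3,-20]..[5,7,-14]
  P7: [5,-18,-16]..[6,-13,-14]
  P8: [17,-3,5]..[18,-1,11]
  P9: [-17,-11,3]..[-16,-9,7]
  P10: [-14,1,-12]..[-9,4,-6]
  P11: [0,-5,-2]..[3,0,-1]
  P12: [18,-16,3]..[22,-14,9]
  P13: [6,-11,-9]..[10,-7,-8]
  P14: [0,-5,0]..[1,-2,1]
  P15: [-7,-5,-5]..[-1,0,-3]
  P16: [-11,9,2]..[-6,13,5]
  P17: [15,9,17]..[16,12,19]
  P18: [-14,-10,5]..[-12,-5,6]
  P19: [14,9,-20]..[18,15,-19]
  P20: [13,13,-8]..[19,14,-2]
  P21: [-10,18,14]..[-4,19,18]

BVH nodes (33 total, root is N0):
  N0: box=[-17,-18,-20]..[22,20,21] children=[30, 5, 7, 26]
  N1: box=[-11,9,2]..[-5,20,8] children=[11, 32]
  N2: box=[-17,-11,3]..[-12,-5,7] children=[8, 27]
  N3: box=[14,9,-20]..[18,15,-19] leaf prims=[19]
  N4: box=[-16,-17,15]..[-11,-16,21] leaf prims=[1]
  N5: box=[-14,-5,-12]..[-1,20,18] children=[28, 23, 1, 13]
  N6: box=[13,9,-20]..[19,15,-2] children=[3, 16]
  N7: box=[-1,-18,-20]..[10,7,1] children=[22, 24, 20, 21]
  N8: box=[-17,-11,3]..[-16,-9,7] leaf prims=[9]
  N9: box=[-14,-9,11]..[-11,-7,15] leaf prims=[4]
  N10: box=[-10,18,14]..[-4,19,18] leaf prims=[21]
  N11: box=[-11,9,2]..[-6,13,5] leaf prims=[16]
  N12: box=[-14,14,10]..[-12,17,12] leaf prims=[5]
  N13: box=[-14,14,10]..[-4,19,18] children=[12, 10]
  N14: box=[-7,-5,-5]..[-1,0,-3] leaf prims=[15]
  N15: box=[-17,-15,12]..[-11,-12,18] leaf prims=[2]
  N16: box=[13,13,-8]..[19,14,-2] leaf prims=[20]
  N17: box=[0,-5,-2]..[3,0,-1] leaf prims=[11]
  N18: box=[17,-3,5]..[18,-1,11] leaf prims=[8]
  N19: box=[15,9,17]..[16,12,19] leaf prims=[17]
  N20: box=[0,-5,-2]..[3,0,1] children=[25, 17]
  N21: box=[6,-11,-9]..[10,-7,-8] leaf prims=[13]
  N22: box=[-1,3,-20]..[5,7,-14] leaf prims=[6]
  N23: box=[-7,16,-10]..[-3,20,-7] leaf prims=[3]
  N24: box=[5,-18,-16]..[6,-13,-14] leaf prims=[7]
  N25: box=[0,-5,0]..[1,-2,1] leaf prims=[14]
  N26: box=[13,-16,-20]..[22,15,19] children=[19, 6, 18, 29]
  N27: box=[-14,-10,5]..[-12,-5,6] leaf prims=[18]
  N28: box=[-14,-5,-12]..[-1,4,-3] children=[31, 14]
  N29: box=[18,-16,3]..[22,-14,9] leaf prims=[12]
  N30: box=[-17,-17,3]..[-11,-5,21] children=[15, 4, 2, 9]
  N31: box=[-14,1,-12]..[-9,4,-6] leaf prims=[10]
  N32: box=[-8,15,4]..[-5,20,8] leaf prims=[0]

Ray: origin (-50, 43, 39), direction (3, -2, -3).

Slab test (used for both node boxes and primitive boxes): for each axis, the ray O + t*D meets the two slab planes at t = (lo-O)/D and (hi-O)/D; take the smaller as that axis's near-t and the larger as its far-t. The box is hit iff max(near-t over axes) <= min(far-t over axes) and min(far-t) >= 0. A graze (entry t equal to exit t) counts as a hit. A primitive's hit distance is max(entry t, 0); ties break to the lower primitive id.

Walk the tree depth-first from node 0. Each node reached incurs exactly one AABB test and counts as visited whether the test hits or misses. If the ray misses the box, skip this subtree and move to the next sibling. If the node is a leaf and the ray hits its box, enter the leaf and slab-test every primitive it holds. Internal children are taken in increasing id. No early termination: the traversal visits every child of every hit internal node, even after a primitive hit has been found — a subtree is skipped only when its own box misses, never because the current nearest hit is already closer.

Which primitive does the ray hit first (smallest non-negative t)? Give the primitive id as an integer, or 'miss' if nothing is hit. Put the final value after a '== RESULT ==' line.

Traverse from the root:
N0 x:[11,24] y:[23/2,61/2] z:[6,59/3] -> hit [23/2,59/3], descend [5, 7, 26, 30]
  N5 x:[12,49/3] y:[23/2,24] z:[7,17] -> hit [12,49/3], descend [1, 13, 23, 28]
    N1 x:[13,15] y:[23/2,17] z:[31/3,37/3] -> miss, prune
    N13 x:[12,46/3] y:[12,29/2] z:[7,29/3] -> miss, prune
    N23 x:[43/3,47/3] y:[23/2,27/2] z:[46/3,49/3] -> miss, prune
    N28 x:[12,49/3] y:[39/2,24] z:[14,17] -> miss, prune
  N7 x:[49/3,20] y:[18,61/2] z:[38/3,59/3] -> hit [18,59/3], descend [20, 21, 22, 24]
    N20 x:[50/3,53/3] y:[43/2,24] z:[38/3,41/3] -> miss, prune
    N21 x:[56/3,20] y:[25,27] z:[47/3,16] -> miss, prune
    N22 x:[49/3,55/3] y:[18,20] z:[53/3,59/3] -> hit [18,55/3] leaf, test {P6@t=18}
    N24 x:[55/3,56/3] y:[28,61/2] z:[53/3,55/3] -> miss, prune
  N26 x:[21,24] y:[14,59/2] z:[20/3,59/3] -> miss, prune
  N30 x:[11,13] y:[24,30] z:[6,12] -> miss, prune

order=[0, 5, 1, 13, 23, 28, 7, 20, 21, 22, 24, 26, 30]  |boxes|=13  |leaves|=1  hit=P6

== RESULT ==
6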